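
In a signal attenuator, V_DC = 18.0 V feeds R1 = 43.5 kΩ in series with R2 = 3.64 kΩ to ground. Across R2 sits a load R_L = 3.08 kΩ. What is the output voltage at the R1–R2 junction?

First combine the lower leg with the load: R2 ‖ R_L = 1.668 kΩ.
Now apply the divider: V_out = 18.0 × 0.03694 = 0.6648 V.
(Unloaded it would be 1.39 V; the load pulls it down.)

V_out ≈ 0.665 V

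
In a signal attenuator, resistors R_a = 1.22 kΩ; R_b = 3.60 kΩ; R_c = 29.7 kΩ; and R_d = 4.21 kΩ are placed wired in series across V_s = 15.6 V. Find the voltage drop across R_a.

Series total: ΣR = 1.22 + 3.60 + 29.7 + 4.21 = 38.73 kΩ.
Voltage divider: V = V_s · (1.220 / 38.73) = 15.6 × 0.03150 = 0.4914 V.

V ≈ 0.491 V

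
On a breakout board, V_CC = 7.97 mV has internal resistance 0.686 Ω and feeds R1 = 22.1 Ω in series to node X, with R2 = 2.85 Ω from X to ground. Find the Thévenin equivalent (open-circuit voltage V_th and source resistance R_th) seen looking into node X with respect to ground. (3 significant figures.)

V_th ≈ 0.886 mV, R_th ≈ 2.53 Ω

R1' = 0.686 + 22.1 = 22.79 Ω (source resistance + R1).
V_th is the unloaded tap voltage: V_CC · R2/(R1'+R2) = 7.97 × 0.1112 = 0.8860 mV.
Zeroing V_CC shorts the top of R1' to ground, so R_th = R1' ‖ R2 = 2.533 Ω.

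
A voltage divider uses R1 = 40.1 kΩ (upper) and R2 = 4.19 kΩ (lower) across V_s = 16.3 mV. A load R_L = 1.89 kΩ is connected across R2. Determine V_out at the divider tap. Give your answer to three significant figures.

R2 ‖ R_L = (4.19 × 1.89)/(4.19 + 1.89) = 1.302 kΩ.
Then V_out = V_s · R2'/(R1 + R2') = 16.3 × 1.302/41.40 = 0.5128 mV.

V_out ≈ 0.513 mV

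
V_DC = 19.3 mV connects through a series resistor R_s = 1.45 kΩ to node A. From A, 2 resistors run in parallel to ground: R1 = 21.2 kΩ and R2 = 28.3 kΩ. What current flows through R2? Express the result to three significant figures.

I ≈ 0.609 µA

Equivalent of the parallel group: R_p = 12.12 kΩ.
Node voltage V_A = V_DC · R_p/(R_s + R_p) = 19.3 × 0.8931 = 17.24 mV.
I(R2) = V_A / R2 = 17.24/28.3 = 0.6091 µA.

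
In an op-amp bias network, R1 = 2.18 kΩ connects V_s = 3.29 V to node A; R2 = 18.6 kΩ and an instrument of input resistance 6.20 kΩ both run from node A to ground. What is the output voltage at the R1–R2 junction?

The load sits in parallel with R2, giving an effective lower resistance R2' = R2·R_L/(R2+R_L) = 4.650 kΩ.
Now apply the divider: V_out = 3.29 × 0.6808 = 2.240 V.

V_out ≈ 2.24 V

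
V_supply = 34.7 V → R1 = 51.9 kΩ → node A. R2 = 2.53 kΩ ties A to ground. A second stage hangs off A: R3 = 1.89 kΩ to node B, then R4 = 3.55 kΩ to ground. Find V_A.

Node A sees R2 in parallel with the series input of stage 2, R3 + R4 = 5.440 kΩ.
R2 ‖ (R3+R4) = 1.727 kΩ.
So V_A = 34.7 × 0.03220 = 1.117 V.

V_A ≈ 1.12 V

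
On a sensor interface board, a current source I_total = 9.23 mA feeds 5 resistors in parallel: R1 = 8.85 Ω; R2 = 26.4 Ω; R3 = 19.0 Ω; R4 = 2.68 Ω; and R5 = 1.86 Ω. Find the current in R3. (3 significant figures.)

I ≈ 0.436 mA

Total conductance ΣG = 1/8.85 + 1/26.4 + 1/19.0 + 1/2.68 + 1/1.86 = 1.114 (units of 1/Ω).
R3 takes the fraction G_k/ΣG = 0.05263/1.114 = 0.04723, so I = 9.23 × 0.04723 = 0.4360 mA.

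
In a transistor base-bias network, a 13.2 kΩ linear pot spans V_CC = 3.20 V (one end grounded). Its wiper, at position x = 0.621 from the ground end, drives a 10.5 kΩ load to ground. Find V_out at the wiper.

V_out ≈ 1.53 V

Split the track: R_lower = x·R_p = 8.197 kΩ, R_upper = (1−x)·R_p = 5.003 kΩ.
(x·R_p) ‖ R_L = 4.603 kΩ.
Loaded-divider output: V_out = 3.20 × 0.4792 = 1.533 V.
(Unloaded: V_out = x·V_CC = 1.99 V.)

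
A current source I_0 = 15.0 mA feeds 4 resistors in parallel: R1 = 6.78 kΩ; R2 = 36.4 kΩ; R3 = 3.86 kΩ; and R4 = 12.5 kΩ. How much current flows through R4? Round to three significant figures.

I ≈ 2.33 mA

Conductances: ΣG = 1/6.78 + 1/36.4 + 1/3.86 + 1/12.5 = 0.5140 (1/kΩ).
R4 takes the fraction G_k/ΣG = 0.08000/0.5140 = 0.1556, so I = 15.0 × 0.1556 = 2.334 mA.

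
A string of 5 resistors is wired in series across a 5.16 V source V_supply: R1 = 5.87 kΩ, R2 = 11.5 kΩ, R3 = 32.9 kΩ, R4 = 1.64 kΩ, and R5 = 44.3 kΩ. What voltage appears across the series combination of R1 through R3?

Series total: ΣR = 5.87 + 11.5 + 32.9 + 1.64 + 44.3 = 96.21 kΩ.
R_{R1..R3} = 5.87 + 11.5 + 32.9 = 50.27 kΩ.
V = V_supply · R/ΣR = 5.16 × 0.5225 = 2.696 V.

V ≈ 2.70 V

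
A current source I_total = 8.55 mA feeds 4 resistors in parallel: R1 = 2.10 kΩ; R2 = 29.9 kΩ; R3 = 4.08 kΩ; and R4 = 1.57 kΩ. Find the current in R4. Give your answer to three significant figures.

ΣG = 1/2.10 + 1/29.9 + 1/4.08 + 1/1.57 = 1.392.
By the current-divider rule, I = I_total · G_k/ΣG = 8.55 × 0.4577 = 3.913 mA.

I ≈ 3.91 mA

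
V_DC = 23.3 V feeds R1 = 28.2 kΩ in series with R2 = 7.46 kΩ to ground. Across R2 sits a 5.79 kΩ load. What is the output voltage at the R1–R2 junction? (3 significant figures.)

V_out ≈ 2.41 V

First combine the lower leg with the load: R2 ‖ R_L = 3.260 kΩ.
Then V_out = V_DC · R2'/(R1 + R2') = 23.3 × 3.260/31.46 = 2.414 V.
(Unloaded it would be 4.87 V; the load pulls it down.)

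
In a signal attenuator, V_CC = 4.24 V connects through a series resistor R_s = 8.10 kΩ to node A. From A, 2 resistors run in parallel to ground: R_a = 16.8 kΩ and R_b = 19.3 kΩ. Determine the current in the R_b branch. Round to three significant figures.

Parallel bank: R_p = 1/(1/16.8 + 1/19.3) = 8.982 kΩ.
Node voltage V_A = V_CC · R_p/(R_s + R_p) = 4.24 × 0.5258 = 2.229 V.
I(R_b) = V_A / R_b = 2.229/19.3 = 0.1155 mA.

I ≈ 0.116 mA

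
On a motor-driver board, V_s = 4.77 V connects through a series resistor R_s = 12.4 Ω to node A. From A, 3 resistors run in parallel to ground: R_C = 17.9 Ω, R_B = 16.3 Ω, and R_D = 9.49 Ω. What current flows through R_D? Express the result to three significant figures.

Parallel bank: R_p = 1/(1/17.9 + 1/16.3 + 1/9.49) = 4.493 Ω.
V_A = 4.77 × 4.493/16.89 = 1.269 V.
Branch current I = V_A/R_D = 1.269/9.49 = 0.1337 A.

I ≈ 0.134 A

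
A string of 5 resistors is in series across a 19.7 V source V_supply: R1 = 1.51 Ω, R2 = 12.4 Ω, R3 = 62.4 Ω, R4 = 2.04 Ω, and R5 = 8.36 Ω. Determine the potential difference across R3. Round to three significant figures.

V ≈ 14.2 V

Total series resistance ΣR = 1.51 + 12.4 + 62.4 + 2.04 + 8.36 = 86.71 Ω.
Voltage divider: V = V_supply · (62.40 / 86.71) = 19.7 × 0.7196 = 14.18 V.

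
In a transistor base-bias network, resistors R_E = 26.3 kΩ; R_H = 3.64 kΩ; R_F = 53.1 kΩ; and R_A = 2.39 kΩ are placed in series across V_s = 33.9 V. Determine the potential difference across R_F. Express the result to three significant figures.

ΣR = 26.3 + 3.64 + 53.1 + 2.39 = 85.43 kΩ.
V = V_s · R/ΣR = 33.9 × 0.6216 = 21.07 V.

V ≈ 21.1 V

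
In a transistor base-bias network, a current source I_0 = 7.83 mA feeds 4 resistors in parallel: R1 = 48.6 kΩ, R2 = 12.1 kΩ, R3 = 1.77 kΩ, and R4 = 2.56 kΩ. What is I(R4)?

ΣG = 1/48.6 + 1/12.1 + 1/1.77 + 1/2.56 = 1.059.
Current divider: I(R4) = I_0 · G_k/ΣG = 7.83 × (0.3906/1.059) = 7.83 × 0.3689 = 2.889 mA.

I ≈ 2.89 mA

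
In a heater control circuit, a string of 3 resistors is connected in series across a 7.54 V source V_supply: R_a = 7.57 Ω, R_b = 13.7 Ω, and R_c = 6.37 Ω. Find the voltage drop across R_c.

V ≈ 1.74 V

Series total: ΣR = 7.57 + 13.7 + 6.37 = 27.64 Ω.
By the voltage-divider rule, V = 7.54 × 6.370/27.64 = 1.738 V.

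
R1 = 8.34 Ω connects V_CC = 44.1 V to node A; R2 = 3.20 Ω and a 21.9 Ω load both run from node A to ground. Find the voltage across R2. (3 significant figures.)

First combine the lower leg with the load: R2 ‖ R_L = 2.792 Ω.
Then V_out = V_CC · R2'/(R1 + R2') = 44.1 × 2.792/11.13 = 11.06 V.

V_out ≈ 11.1 V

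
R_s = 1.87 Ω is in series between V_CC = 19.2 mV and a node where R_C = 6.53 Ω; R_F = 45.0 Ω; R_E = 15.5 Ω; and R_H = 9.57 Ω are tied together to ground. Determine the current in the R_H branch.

I ≈ 1.22 mA

Combine the parallel branches: R_p = (1/6.53 + 1/45.0 + 1/15.5 + 1/9.57)⁻¹ = 2.904 Ω.
V_A = 19.2 × 2.904/4.774 = 11.68 mV.
Branch current I = V_A/R_H = 11.68/9.57 = 1.220 mA.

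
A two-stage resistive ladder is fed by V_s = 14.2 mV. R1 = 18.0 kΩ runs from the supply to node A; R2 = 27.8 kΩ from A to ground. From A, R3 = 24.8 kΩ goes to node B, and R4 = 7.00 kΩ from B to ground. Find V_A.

V_A ≈ 6.42 mV

Node A sees R2 in parallel with the series input of stage 2, R3 + R4 = 31.80 kΩ.
Effective lower resistance at A: R2 ‖ 31.80 = 14.83 kΩ.
So V_A = 14.2 × 0.4518 = 6.415 mV.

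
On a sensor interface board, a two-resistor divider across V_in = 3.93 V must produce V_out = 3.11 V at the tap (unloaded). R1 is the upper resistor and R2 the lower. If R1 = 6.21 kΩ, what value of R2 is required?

The divider ratio is R2/(R1+R2) = 3.11/3.93 = 0.7913.
So R2 = R1 · V_out/(V_in − V_out) = 6.21 × 3.11/(3.93 − 3.11) = 6.21 × 3.793 = 23.55 kΩ.

R2 ≈ 23.6 kΩ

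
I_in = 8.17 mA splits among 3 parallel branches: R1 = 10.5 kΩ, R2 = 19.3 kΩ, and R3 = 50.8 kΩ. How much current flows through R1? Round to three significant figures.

I ≈ 4.67 mA

Conductances: ΣG = 1/10.5 + 1/19.3 + 1/50.8 = 0.1667 (1/kΩ).
Current divider: I(R1) = I_in · G_k/ΣG = 8.17 × (0.09524/0.1667) = 8.17 × 0.5712 = 4.667 mA.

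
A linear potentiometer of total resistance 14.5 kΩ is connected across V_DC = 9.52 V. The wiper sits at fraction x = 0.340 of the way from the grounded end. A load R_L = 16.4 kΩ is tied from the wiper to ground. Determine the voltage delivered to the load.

V_out ≈ 2.70 V

Split the track: R_lower = x·R_p = 4.930 kΩ, R_upper = (1−x)·R_p = 9.570 kΩ.
R_L loads the lower segment: effective lower R = 3.791 kΩ.
Loaded-divider output: V_out = 9.52 × 0.2837 = 2.701 V.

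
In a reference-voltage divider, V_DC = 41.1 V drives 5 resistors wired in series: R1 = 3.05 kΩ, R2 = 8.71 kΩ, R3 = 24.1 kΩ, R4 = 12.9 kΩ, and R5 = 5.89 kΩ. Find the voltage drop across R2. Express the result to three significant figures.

Total series resistance ΣR = 3.05 + 8.71 + 24.1 + 12.9 + 5.89 = 54.65 kΩ.
V = V_DC · R/ΣR = 41.1 × 0.1594 = 6.550 V.

V ≈ 6.55 V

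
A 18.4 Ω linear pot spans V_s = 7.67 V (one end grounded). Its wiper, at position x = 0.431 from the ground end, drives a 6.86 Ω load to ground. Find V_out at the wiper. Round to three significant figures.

Lower segment x·R_p = 7.930 Ω; upper segment (1−x)·R_p = 10.47 Ω.
R_L loads the lower segment: effective lower R = 3.678 Ω.
Then V_out = V_s · 3.678/(10.47 + 3.678) = 1.994 V.
(Unloaded: V_out = x·V_s = 3.31 V.)

V_out ≈ 1.99 V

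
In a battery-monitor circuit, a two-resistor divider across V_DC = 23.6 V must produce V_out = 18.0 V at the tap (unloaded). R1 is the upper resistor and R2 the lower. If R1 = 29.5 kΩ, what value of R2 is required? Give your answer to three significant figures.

R2 ≈ 94.8 kΩ

V_out/V_DC = R2/(R1+R2) = 0.7627.
R2 = R1 · 0.7627/(1 − 0.7627) = 94.82 kΩ.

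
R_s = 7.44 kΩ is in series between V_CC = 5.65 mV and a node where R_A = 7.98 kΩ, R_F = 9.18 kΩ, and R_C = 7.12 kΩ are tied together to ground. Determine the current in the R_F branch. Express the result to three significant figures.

I ≈ 0.162 µA

Parallel bank: R_p = 1/(1/7.98 + 1/9.18 + 1/7.12) = 2.669 kΩ.
V_A = 5.65 × 2.669/10.11 = 1.492 mV.
Branch current I = V_A/R_F = 1.492/9.18 = 0.1625 µA.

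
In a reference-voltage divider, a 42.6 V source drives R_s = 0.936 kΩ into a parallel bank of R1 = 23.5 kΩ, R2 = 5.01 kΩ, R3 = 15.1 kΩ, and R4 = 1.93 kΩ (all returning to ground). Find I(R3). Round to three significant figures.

Equivalent of the parallel group: R_p = 1.210 kΩ.
Node voltage V_A = V_DC · R_p/(R_s + R_p) = 42.6 × 0.5638 = 24.02 V.
Branch current I = V_A/R3 = 24.02/15.1 = 1.591 mA.

I ≈ 1.59 mA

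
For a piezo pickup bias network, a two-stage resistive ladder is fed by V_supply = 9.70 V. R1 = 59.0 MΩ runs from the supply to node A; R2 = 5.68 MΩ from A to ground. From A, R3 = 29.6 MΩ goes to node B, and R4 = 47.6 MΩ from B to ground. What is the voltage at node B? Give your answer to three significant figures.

V_B ≈ 0.492 V

The second stage (R3 + R4 = 77.20 MΩ) loads node A in parallel with R2.
Effective lower resistance at A: R2 ‖ 77.20 = 5.291 MΩ.
V_A = 9.70 × 5.291/(59.0 + 5.291) = 0.7983 V.
V_B = V_A × 0.6166 = 0.4922 V.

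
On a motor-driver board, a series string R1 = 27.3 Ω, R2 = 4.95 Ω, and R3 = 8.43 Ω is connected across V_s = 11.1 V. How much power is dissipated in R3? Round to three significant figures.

The common current is I = 11.1/40.68 = 0.2729 A.
P(R3) = I²·R3 = (0.2729)² × 8.43 = 0.6276 W.

P ≈ 0.628 W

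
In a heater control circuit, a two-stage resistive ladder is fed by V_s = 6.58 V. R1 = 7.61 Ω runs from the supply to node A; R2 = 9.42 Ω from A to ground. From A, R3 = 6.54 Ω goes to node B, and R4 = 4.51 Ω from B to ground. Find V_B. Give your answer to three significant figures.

Node A sees R2 in parallel with the series input of stage 2, R3 + R4 = 11.05 Ω.
R2 ‖ (R3+R4) = 5.085 Ω.
So V_A = 6.58 × 0.4006 = 2.636 V.
V_B = V_A × 0.4081 = 1.076 V.

V_B ≈ 1.08 V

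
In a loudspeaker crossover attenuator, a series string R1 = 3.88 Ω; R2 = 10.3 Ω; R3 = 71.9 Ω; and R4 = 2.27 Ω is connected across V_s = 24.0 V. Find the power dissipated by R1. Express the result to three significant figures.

P ≈ 0.286 W

The common current is I = 24.0/88.35 = 0.2716 A.
P = I²R = 0.07379 × 3.88 = 0.2863 W.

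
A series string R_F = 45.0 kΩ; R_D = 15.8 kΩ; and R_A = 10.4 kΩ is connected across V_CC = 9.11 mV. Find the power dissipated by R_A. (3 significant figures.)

P ≈ 0.170 nW

ΣR = 71.20 kΩ → I = 9.11/71.20 = 0.1279 µA.
P(R_A) = I²·R_A = (0.1279)² × 10.4 = 0.1703 nW.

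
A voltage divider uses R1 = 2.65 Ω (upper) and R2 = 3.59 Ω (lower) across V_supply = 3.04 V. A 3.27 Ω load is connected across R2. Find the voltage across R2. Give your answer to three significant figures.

V_out ≈ 1.19 V

The load sits in parallel with R2, giving an effective lower resistance R2' = R2·R_L/(R2+R_L) = 1.711 Ω.
Then V_out = V_supply · R2'/(R1 + R2') = 3.04 × 1.711/4.361 = 1.193 V.
(Unloaded it would be 1.75 V; the load pulls it down.)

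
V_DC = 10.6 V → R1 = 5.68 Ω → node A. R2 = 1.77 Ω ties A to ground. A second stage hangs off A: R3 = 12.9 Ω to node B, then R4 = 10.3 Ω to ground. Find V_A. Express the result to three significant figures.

Looking into the second stage from A: R3 + R4 = 23.20 Ω appears in parallel with R2.
Effective lower resistance at A: R2 ‖ 23.20 = 1.645 Ω.
V_A = 10.6 × 1.645/(5.68 + 1.645) = 2.380 V.

V_A ≈ 2.38 V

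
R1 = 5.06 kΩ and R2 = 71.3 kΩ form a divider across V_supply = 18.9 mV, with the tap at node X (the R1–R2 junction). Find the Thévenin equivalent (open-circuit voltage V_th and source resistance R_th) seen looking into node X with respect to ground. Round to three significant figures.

V_th ≈ 17.6 mV, R_th ≈ 4.72 kΩ

V_th is the unloaded tap voltage: V_supply · R2/(R1+R2) = 18.9 × 0.9337 = 17.65 mV.
With V_supply suppressed (replaced by a short), R_th = R1 ‖ R2 = (5.060 × 71.3)/(5.060 + 71.3) = 4.725 kΩ.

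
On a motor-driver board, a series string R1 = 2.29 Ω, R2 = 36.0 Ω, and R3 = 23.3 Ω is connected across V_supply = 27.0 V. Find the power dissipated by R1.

P ≈ 0.440 W

Series current I = V_supply/ΣR = 27.0/61.59 = 0.4384 A.
P(R1) = I²·R1 = (0.4384)² × 2.29 = 0.4401 W.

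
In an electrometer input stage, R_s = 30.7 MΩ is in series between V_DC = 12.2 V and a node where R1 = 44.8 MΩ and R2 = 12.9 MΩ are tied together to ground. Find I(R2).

Equivalent of the parallel group: R_p = 10.02 MΩ.
Node voltage V_A = V_DC · R_p/(R_s + R_p) = 12.2 × 0.2460 = 3.001 V.
I(R2) = V_A / R2 = 3.001/12.9 = 0.2326 µA.
(Equivalently: I_total = 0.2996 µA, then current-divider fraction G_k/ΣG = 0.7764.)

I ≈ 0.233 µA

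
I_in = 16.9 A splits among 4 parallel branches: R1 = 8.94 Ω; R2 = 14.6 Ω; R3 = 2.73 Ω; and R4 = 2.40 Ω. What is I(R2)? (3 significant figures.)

I ≈ 1.20 A

ΣG = 1/8.94 + 1/14.6 + 1/2.73 + 1/2.40 = 0.9633.
R2 takes the fraction G_k/ΣG = 0.06849/0.9633 = 0.07110, so I = 16.9 × 0.07110 = 1.202 A.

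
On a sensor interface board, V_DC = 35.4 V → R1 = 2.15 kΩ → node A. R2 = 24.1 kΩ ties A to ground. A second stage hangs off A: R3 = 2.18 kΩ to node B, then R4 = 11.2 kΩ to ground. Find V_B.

V_B ≈ 23.7 V

Node A sees R2 in parallel with the series input of stage 2, R3 + R4 = 13.38 kΩ.
R2 ‖ (R3+R4) = 8.603 kΩ.
First divider: V_A = V_DC · 8.603/(2.15 + 8.603) = 28.32 V.
V_B = V_A × 0.8371 = 23.71 V.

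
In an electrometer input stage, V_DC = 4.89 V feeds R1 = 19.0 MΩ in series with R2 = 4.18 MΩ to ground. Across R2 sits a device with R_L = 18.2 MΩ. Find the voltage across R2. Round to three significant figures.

First combine the lower leg with the load: R2 ‖ R_L = 3.399 MΩ.
Voltage divider with the loaded lower leg: V_out = 4.89 × 3.399/(19.0 + 3.399) = 4.89 × 0.1518 = 0.7421 V.

V_out ≈ 0.742 V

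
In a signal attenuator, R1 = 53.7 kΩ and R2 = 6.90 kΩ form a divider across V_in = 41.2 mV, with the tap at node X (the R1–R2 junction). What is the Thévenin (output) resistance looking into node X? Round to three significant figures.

R_th ≈ 6.11 kΩ

Zeroing V_in shorts the top of R1 to ground, so R_th = R1 ‖ R2 = 6.114 kΩ.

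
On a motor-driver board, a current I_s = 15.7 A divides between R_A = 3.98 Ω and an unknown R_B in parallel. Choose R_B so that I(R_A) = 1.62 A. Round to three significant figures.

R_B ≈ 0.458 Ω

In a two-way split, I_A/I_s = R_B/(R_A + R_B).
1.62/15.7 = R_B/(R_A + R_B) → R_B = R_A · (0.1032)/(1 − 0.1032) = 3.98 × 0.1151 = 0.4579 Ω.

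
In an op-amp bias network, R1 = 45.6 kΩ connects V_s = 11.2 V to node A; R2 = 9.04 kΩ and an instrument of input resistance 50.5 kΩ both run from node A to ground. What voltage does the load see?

V_out ≈ 1.61 V

First combine the lower leg with the load: R2 ‖ R_L = 7.667 kΩ.
Now apply the divider: V_out = 11.2 × 0.1439 = 1.612 V.
(Unloaded it would be 1.85 V; the load pulls it down.)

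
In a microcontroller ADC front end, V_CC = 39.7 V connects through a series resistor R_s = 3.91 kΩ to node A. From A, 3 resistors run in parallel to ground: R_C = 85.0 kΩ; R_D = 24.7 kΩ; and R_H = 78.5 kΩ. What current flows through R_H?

I ≈ 0.403 mA

Parallel bank: R_p = 1/(1/85.0 + 1/24.7 + 1/78.5) = 15.39 kΩ.
Node voltage V_A = V_CC · R_p/(R_s + R_p) = 39.7 × 0.7974 = 31.66 V.
Branch current I = V_A/R_H = 31.66/78.5 = 0.4033 mA.
(Check via current divider: I_total = 2.057 mA; share G_k/ΣG = 0.1960 → same result.)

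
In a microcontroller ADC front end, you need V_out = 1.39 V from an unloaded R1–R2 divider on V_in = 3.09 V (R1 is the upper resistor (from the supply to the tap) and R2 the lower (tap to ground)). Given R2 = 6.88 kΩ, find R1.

Required fraction k = V_out/V_in = 0.4498.
So R1 = R2 · (V_in/V_out − 1) = 6.88 × (3.09/1.39 − 1) = 6.88 × 1.223 = 8.414 kΩ.

R1 ≈ 8.41 kΩ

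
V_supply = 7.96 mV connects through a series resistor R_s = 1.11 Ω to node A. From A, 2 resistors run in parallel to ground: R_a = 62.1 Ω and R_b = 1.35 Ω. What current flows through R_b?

Equivalent of the parallel group: R_p = 1.321 Ω.
V_A by voltage divider: V_A = 7.96 × 1.321/(1.11 + 1.321) = 4.326 mV.
Branch current I = V_A/R_b = 4.326/1.35 = 3.204 mA.
(Equivalently: I_total = 3.274 mA, then current-divider fraction G_k/ΣG = 0.9787.)

I ≈ 3.20 mA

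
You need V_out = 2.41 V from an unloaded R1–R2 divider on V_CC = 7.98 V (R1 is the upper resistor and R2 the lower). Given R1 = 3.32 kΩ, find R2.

Required fraction k = V_out/V_CC = 0.3020.
Rearranging, R2 = R1·k/(1−k) = 3.32 × 0.4327 = 1.436 kΩ.

R2 ≈ 1.44 kΩ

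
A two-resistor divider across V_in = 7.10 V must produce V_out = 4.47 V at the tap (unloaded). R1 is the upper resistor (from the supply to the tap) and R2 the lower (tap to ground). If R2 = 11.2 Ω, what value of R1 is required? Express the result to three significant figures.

R1 ≈ 6.59 Ω

The divider ratio is R2/(R1+R2) = 4.47/7.10 = 0.6296.
Rearranging, R1 = R2·(1−k)/k = 11.2 × 0.5884 = 6.590 Ω.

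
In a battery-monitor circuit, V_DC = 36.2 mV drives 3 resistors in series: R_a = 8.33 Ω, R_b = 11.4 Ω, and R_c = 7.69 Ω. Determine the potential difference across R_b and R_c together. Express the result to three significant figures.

Series total: ΣR = 8.33 + 11.4 + 7.69 = 27.42 Ω.
R_{R_b..R_c} = 11.4 + 7.69 = 19.09 Ω.
Voltage divider: V = V_DC · (19.09 / 27.42) = 36.2 × 0.6962 = 25.20 mV.

V ≈ 25.2 mV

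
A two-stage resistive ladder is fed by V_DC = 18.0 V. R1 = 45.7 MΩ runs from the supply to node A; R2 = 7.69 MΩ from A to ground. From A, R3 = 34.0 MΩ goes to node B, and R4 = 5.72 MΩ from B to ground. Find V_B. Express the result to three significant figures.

Looking into the second stage from A: R3 + R4 = 39.72 MΩ appears in parallel with R2.
Effective lower resistance at A: R2 ‖ 39.72 = 6.443 MΩ.
So V_A = 18.0 × 0.1236 = 2.224 V.
Then the unloaded second divider: V_B = V_A × R4/(R3+R4) = 2.224 × 0.1440 = 0.3203 V.

V_B ≈ 0.320 V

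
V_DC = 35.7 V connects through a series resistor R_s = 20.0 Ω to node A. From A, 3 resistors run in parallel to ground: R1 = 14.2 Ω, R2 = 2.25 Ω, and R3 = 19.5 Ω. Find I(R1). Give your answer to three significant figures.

I ≈ 0.204 A

Equivalent of the parallel group: R_p = 1.766 Ω.
V_A = 35.7 × 1.766/21.77 = 2.897 V.
I(R1) = V_A / R1 = 2.897/14.2 = 0.2040 A.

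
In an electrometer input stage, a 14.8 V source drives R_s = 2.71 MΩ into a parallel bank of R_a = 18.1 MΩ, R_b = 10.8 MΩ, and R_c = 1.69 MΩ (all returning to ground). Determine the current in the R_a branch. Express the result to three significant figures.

I ≈ 0.272 µA

Parallel bank: R_p = 1/(1/18.1 + 1/10.8 + 1/1.69) = 1.352 MΩ.
V_A by voltage divider: V_A = 14.8 × 1.352/(2.71 + 1.352) = 4.926 V.
Branch current I = V_A/R_a = 4.926/18.1 = 0.2722 µA.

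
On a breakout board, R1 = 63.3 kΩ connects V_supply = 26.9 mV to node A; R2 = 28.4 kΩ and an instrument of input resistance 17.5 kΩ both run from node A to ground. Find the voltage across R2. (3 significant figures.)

V_out ≈ 3.93 mV

First combine the lower leg with the load: R2 ‖ R_L = 10.83 kΩ.
Now apply the divider: V_out = 26.9 × 0.1461 = 3.929 mV.
(Unloaded it would be 8.33 mV; the load pulls it down.)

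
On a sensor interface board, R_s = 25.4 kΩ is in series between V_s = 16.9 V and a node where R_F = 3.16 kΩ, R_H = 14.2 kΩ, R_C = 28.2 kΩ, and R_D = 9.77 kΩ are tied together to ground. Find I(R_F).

Combine the parallel branches: R_p = (1/3.16 + 1/14.2 + 1/28.2 + 1/9.77)⁻¹ = 1.906 kΩ.
V_A = 16.9 × 1.906/27.31 = 1.180 V.
I(R_F) = V_A / R_F = 1.180/3.16 = 0.3733 mA.

I ≈ 0.373 mA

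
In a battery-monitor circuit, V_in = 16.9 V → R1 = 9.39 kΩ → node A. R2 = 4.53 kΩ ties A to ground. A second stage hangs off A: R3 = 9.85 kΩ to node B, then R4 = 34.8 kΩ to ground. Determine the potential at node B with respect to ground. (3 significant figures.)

V_B ≈ 4.01 V

Node A sees R2 in parallel with the series input of stage 2, R3 + R4 = 44.65 kΩ.
R2 ‖ (R3+R4) = 4.113 kΩ.
V_A = 16.9 × 4.113/(9.39 + 4.113) = 5.147 V.
Stage 2 is unloaded, so V_B = V_A · R4/(R3+R4) = 5.147 × 34.8/44.65 = 4.012 V.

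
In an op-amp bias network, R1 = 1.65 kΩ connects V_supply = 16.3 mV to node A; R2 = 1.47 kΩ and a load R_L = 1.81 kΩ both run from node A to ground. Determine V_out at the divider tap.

First combine the lower leg with the load: R2 ‖ R_L = 0.8112 kΩ.
Then V_out = V_supply · R2'/(R1 + R2') = 16.3 × 0.8112/2.461 = 5.372 mV.
(Unloaded it would be 7.68 mV; the load pulls it down.)

V_out ≈ 5.37 mV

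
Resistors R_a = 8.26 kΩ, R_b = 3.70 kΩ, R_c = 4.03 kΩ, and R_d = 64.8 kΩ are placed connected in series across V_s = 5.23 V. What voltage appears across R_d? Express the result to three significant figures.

Total series resistance ΣR = 8.26 + 3.70 + 4.03 + 64.8 = 80.79 kΩ.
By the voltage-divider rule, V = 5.23 × 64.80/80.79 = 4.195 V.

V ≈ 4.19 V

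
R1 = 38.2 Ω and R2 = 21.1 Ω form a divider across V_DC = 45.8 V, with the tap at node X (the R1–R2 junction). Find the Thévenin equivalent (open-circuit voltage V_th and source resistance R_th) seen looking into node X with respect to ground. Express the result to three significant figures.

V_th ≈ 16.3 V, R_th ≈ 13.6 Ω

Open-circuit (no load on X): V_th = V_DC · R2/(R1 + R2) = 45.8 × 21.1/(38.20 + 21.1) = 16.30 V.
With V_DC suppressed (replaced by a short), R_th = R1 ‖ R2 = (38.20 × 21.1)/(38.20 + 21.1) = 13.59 Ω.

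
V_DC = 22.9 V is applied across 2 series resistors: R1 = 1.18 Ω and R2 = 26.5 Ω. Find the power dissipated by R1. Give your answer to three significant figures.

P ≈ 0.808 W

Series current I = V_DC/ΣR = 22.9/27.68 = 0.8273 A.
P(R1) = I²·R1 = (0.8273)² × 1.18 = 0.8076 W.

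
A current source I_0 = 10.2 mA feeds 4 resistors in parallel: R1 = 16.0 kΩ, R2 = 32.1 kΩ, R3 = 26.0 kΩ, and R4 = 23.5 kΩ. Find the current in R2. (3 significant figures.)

ΣG = 1/16.0 + 1/32.1 + 1/26.0 + 1/23.5 = 0.1747.
Current divider: I(R2) = I_0 · G_k/ΣG = 10.2 × (0.03115/0.1747) = 10.2 × 0.1784 = 1.819 mA.

I ≈ 1.82 mA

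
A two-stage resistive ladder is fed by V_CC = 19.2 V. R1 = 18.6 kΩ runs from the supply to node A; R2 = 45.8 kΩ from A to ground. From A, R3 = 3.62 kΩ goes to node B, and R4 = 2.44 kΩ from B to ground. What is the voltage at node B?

V_B ≈ 1.73 V

Looking into the second stage from A: R3 + R4 = 6.060 kΩ appears in parallel with R2.
Effective lower resistance at A: R2 ‖ 6.060 = 5.352 kΩ.
First divider: V_A = V_CC · 5.352/(18.6 + 5.352) = 4.290 V.
Stage 2 is unloaded, so V_B = V_A · R4/(R3+R4) = 4.290 × 2.44/6.060 = 1.727 V.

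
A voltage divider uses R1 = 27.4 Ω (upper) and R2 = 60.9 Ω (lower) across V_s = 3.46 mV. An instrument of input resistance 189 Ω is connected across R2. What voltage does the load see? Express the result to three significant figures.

The load sits in parallel with R2, giving an effective lower resistance R2' = R2·R_L/(R2+R_L) = 46.06 Ω.
Now apply the divider: V_out = 3.46 × 0.6270 = 2.169 mV.

V_out ≈ 2.17 mV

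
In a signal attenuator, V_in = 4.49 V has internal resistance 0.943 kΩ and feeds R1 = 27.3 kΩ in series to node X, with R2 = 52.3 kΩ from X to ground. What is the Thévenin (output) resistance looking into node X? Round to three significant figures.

R1' = 0.943 + 27.3 = 28.24 kΩ (source resistance + R1).
Zeroing V_in shorts the top of R1' to ground, so R_th = R1' ‖ R2 = 18.34 kΩ.

R_th ≈ 18.3 kΩ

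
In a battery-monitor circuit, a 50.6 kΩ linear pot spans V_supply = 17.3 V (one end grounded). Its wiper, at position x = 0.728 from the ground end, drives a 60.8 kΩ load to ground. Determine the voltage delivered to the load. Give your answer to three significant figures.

Lower segment x·R_p = 36.84 kΩ; upper segment (1−x)·R_p = 13.76 kΩ.
R_L loads the lower segment: effective lower R = 22.94 kΩ.
Loaded-divider output: V_out = 17.3 × 0.6250 = 10.81 V.
(Unloaded: V_out = x·V_supply = 12.6 V.)

V_out ≈ 10.8 V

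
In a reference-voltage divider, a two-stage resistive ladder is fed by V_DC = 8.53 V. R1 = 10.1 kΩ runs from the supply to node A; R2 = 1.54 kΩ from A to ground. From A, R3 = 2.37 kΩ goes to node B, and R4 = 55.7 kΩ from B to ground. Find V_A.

V_A ≈ 1.10 V

Node A sees R2 in parallel with the series input of stage 2, R3 + R4 = 58.07 kΩ.
R2 ‖ (R3+R4) = 1.500 kΩ.
So V_A = 8.53 × 0.1293 = 1.103 V.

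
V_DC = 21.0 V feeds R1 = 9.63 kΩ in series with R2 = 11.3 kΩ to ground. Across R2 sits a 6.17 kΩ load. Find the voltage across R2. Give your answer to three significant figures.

R2 ‖ R_L = (11.3 × 6.17)/(11.3 + 6.17) = 3.991 kΩ.
Voltage divider with the loaded lower leg: V_out = 21.0 × 3.991/(9.63 + 3.991) = 21.0 × 0.2930 = 6.153 V.
(Unloaded it would be 11.3 V; the load pulls it down.)

V_out ≈ 6.15 V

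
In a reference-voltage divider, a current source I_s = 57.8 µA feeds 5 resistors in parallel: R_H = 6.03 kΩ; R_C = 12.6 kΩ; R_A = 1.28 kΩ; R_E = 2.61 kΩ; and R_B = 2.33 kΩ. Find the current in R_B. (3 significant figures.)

I ≈ 13.5 µA

ΣG = 1/6.03 + 1/12.6 + 1/1.28 + 1/2.61 + 1/2.33 = 1.839.
R_B takes the fraction G_k/ΣG = 0.4292/1.839 = 0.2334, so I = 57.8 × 0.2334 = 13.49 µA.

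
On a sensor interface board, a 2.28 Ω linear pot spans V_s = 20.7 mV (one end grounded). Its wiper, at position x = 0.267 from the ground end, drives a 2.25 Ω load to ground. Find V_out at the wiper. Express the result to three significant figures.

V_out ≈ 4.61 mV

Split the track: R_lower = x·R_p = 0.6088 Ω, R_upper = (1−x)·R_p = 1.671 Ω.
(x·R_p) ‖ R_L = 0.4791 Ω.
Loaded-divider output: V_out = 20.7 × 0.2228 = 4.612 mV.
(Unloaded: V_out = x·V_s = 5.53 mV.)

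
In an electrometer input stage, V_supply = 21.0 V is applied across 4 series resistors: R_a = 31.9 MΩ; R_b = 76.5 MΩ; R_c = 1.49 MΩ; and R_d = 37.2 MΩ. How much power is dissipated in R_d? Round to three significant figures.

Series current I = V_supply/ΣR = 21.0/147.1 = 0.1428 µA.
P = I²R = 0.02038 × 37.2 = 0.7583 µW.

P ≈ 0.758 µW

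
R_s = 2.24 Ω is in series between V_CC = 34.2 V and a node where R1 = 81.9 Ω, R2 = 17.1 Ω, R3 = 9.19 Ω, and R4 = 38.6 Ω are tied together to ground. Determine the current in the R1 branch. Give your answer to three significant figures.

I ≈ 0.286 A

Combine the parallel branches: R_p = (1/81.9 + 1/17.1 + 1/9.19 + 1/38.6)⁻¹ = 4.868 Ω.
V_A by voltage divider: V_A = 34.2 × 4.868/(2.24 + 4.868) = 23.42 V.
Branch current I = V_A/R1 = 23.42/81.9 = 0.2860 A.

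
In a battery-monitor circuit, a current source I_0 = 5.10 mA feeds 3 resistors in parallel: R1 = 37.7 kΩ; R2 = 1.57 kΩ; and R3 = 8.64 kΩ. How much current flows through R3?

I ≈ 0.758 mA

Conductances: ΣG = 1/37.7 + 1/1.57 + 1/8.64 = 0.7792 (1/kΩ).
By the current-divider rule, I = I_0 · G_k/ΣG = 5.10 × 0.1485 = 0.7575 mA.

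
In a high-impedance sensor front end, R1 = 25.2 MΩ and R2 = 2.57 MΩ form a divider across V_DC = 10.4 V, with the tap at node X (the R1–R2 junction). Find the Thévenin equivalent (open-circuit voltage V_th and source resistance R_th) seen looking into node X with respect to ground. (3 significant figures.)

V_th is the unloaded tap voltage: V_DC · R2/(R1+R2) = 10.4 × 0.09255 = 0.9625 V.
Looking into X with the source shorted: R_th = R1·R2/(R1+R2) = 25.20 × 2.57/27.77 = 2.332 MΩ.

V_th ≈ 0.962 V, R_th ≈ 2.33 MΩ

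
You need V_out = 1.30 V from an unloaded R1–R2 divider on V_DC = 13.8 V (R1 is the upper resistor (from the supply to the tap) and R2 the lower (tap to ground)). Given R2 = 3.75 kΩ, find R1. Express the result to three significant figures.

Required fraction k = V_out/V_DC = 0.09420.
Rearranging, R1 = R2·(1−k)/k = 3.75 × 9.615 = 36.06 kΩ.

R1 ≈ 36.1 kΩ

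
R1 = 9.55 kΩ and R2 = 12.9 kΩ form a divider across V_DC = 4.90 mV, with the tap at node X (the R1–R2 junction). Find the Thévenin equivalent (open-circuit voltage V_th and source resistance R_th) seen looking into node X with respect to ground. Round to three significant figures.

Open-circuit (no load on X): V_th = V_DC · R2/(R1 + R2) = 4.90 × 12.9/(9.550 + 12.9) = 2.816 mV.
Looking into X with the source shorted: R_th = R1·R2/(R1+R2) = 9.550 × 12.9/22.45 = 5.488 kΩ.

V_th ≈ 2.82 mV, R_th ≈ 5.49 kΩ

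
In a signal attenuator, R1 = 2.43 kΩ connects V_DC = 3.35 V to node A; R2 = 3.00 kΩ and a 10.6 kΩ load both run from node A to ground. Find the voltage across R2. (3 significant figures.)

V_out ≈ 1.64 V

First combine the lower leg with the load: R2 ‖ R_L = 2.338 kΩ.
Voltage divider with the loaded lower leg: V_out = 3.35 × 2.338/(2.43 + 2.338) = 3.35 × 0.4904 = 1.643 V.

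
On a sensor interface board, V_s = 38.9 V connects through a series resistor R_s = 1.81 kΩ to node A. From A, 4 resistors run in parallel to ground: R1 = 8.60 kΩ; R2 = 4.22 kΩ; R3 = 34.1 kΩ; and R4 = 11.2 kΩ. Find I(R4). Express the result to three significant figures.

Combine the parallel branches: R_p = (1/8.60 + 1/4.22 + 1/34.1 + 1/11.2)⁻¹ = 2.119 kΩ.
Node voltage V_A = V_s · R_p/(R_s + R_p) = 38.9 × 0.5394 = 20.98 V.
Branch current I = V_A/R4 = 20.98/11.2 = 1.873 mA.

I ≈ 1.87 mA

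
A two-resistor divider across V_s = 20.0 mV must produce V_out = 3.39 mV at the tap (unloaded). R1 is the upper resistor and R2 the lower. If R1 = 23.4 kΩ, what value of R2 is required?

Required fraction k = V_out/V_s = 0.1695.
Rearranging, R2 = R1·k/(1−k) = 23.4 × 0.2041 = 4.776 kΩ.

R2 ≈ 4.78 kΩ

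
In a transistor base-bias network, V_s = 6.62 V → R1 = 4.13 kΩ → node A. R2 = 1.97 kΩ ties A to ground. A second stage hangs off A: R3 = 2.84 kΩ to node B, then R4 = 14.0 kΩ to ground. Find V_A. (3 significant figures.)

The second stage (R3 + R4 = 16.84 kΩ) loads node A in parallel with R2.
R2 ‖ (R3+R4) = 1.764 kΩ.
So V_A = 6.62 × 0.2992 = 1.981 V.

V_A ≈ 1.98 V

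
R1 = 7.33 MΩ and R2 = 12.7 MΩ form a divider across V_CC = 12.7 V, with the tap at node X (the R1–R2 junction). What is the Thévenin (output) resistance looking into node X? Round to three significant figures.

R_th ≈ 4.65 MΩ

Looking into X with the source shorted: R_th = R1·R2/(R1+R2) = 7.330 × 12.7/20.03 = 4.648 MΩ.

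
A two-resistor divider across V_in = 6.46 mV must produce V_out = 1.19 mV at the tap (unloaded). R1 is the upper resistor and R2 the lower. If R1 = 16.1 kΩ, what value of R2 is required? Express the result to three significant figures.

R2 ≈ 3.64 kΩ

V_out/V_in = R2/(R1+R2) = 0.1842.
R2 = R1 · 0.1842/(1 − 0.1842) = 3.635 kΩ.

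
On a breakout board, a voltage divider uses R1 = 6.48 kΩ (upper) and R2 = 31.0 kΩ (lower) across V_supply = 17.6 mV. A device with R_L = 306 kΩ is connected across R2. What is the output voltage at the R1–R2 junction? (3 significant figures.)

V_out ≈ 14.3 mV

First combine the lower leg with the load: R2 ‖ R_L = 28.15 kΩ.
Voltage divider with the loaded lower leg: V_out = 17.6 × 28.15/(6.48 + 28.15) = 17.6 × 0.8129 = 14.31 mV.
(Unloaded it would be 14.6 mV; the load pulls it down.)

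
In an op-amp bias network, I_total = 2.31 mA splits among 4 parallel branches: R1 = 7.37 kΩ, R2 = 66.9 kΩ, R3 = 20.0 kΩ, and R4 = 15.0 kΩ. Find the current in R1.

ΣG = 1/7.37 + 1/66.9 + 1/20.0 + 1/15.0 = 0.2673.
By the current-divider rule, I = I_total · G_k/ΣG = 2.31 × 0.5076 = 1.173 mA.

I ≈ 1.17 mA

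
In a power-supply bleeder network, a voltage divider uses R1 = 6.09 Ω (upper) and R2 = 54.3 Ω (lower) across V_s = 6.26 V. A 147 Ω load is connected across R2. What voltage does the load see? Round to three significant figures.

First combine the lower leg with the load: R2 ‖ R_L = 39.65 Ω.
Now apply the divider: V_out = 6.26 × 0.8669 = 5.427 V.

V_out ≈ 5.43 V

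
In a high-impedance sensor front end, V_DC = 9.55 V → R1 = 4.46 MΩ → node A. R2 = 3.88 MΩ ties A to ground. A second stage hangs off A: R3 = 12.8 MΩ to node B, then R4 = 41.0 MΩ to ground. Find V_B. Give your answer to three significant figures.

V_B ≈ 3.26 V

Looking into the second stage from A: R3 + R4 = 53.80 MΩ appears in parallel with R2.
Effective lower resistance at A: R2 ‖ 53.80 = 3.619 MΩ.
V_A = 9.55 × 3.619/(4.46 + 3.619) = 4.278 V.
V_B = V_A × 0.7621 = 3.260 V.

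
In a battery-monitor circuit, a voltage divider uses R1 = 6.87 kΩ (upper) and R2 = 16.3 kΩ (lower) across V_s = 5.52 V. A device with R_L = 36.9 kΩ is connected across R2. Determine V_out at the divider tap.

R2 ‖ R_L = (16.3 × 36.9)/(16.3 + 36.9) = 11.31 kΩ.
Now apply the divider: V_out = 5.52 × 0.6220 = 3.434 V.

V_out ≈ 3.43 V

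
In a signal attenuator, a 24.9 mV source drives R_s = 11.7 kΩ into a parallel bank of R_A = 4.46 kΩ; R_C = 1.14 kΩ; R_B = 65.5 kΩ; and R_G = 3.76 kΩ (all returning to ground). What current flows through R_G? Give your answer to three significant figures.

Parallel bank: R_p = 1/(1/4.46 + 1/1.14 + 1/65.5 + 1/3.76) = 0.7233 kΩ.
V_A = 24.9 × 0.7233/12.42 = 1.450 mV.
I(R_G) = V_A / R_G = 1.450/3.76 = 0.3855 µA.
(Equivalently: I_total = 2.004 µA, then current-divider fraction G_k/ΣG = 0.1924.)

I ≈ 0.386 µA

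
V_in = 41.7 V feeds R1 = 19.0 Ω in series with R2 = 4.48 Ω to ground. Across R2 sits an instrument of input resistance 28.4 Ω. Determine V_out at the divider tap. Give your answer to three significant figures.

V_out ≈ 7.06 V

The load sits in parallel with R2, giving an effective lower resistance R2' = R2·R_L/(R2+R_L) = 3.870 Ω.
Now apply the divider: V_out = 41.7 × 0.1692 = 7.056 V.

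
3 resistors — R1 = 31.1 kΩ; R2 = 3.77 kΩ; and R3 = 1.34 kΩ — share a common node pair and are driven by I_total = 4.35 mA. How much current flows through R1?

I ≈ 0.134 mA

Conductances: ΣG = 1/31.1 + 1/3.77 + 1/1.34 = 1.044 (1/kΩ).
Current divider: I(R1) = I_total · G_k/ΣG = 4.35 × (0.03215/1.044) = 4.35 × 0.03081 = 0.1340 mA.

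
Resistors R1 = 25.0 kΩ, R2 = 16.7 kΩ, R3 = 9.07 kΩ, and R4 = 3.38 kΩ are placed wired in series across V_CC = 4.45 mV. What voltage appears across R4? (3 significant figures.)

V ≈ 0.278 mV

Series total: ΣR = 25.0 + 16.7 + 9.07 + 3.38 = 54.15 kΩ.
By the voltage-divider rule, V = 4.45 × 3.380/54.15 = 0.2778 mV.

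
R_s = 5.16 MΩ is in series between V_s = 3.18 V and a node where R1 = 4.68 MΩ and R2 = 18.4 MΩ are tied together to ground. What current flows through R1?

I ≈ 0.285 µA

Combine the parallel branches: R_p = (1/4.68 + 1/18.4)⁻¹ = 3.731 MΩ.
Node voltage V_A = V_s · R_p/(R_s + R_p) = 3.18 × 0.4196 = 1.334 V.
I(R1) = V_A / R1 = 1.334/4.68 = 0.2851 µA.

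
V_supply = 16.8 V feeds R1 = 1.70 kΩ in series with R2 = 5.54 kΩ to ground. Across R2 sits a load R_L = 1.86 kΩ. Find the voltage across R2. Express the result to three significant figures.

First combine the lower leg with the load: R2 ‖ R_L = 1.392 kΩ.
Now apply the divider: V_out = 16.8 × 0.4503 = 7.565 V.

V_out ≈ 7.56 V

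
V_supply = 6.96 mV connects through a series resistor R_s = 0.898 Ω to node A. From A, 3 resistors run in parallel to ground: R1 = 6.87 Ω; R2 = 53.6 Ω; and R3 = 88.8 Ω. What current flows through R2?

I ≈ 0.112 mA

Combine the parallel branches: R_p = (1/6.87 + 1/53.6 + 1/88.8)⁻¹ = 5.699 Ω.
V_A by voltage divider: V_A = 6.96 × 5.699/(0.898 + 5.699) = 6.013 mV.
I(R2) = V_A / R2 = 6.013/53.6 = 0.1122 mA.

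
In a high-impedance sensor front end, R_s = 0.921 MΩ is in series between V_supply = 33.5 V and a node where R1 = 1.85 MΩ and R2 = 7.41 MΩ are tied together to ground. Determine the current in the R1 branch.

Combine the parallel branches: R_p = (1/1.85 + 1/7.41)⁻¹ = 1.480 MΩ.
V_A by voltage divider: V_A = 33.5 × 1.480/(0.921 + 1.480) = 20.65 V.
Branch current I = V_A/R1 = 20.65/1.85 = 11.16 µA.

I ≈ 11.2 µA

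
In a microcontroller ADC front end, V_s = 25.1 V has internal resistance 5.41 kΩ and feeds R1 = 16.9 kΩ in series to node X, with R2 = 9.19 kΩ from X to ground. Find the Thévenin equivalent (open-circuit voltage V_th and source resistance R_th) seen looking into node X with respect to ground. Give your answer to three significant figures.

R1' = 5.41 + 16.9 = 22.31 kΩ (source resistance + R1).
V_th is the unloaded tap voltage: V_s · R2/(R1'+R2) = 25.1 × 0.2917 = 7.323 V.
Looking into X with the source shorted: R_th = R1'·R2/(R1'+R2) = 22.31 × 9.19/31.50 = 6.509 kΩ.

V_th ≈ 7.32 V, R_th ≈ 6.51 kΩ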